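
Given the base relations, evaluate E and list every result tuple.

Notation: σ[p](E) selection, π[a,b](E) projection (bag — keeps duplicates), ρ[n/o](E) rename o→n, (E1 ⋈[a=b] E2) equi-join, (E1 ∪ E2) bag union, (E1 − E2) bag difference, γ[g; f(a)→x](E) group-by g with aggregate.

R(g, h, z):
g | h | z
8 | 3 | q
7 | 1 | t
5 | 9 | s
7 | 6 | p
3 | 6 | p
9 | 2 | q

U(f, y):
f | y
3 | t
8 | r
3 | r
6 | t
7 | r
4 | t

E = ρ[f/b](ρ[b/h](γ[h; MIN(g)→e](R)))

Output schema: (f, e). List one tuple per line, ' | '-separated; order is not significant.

Subexpression sizes:
  R → 6
  γ[h; MIN(g)→e](R) → 5
  ρ[b/h](γ[h; MIN(g)→e](R)) → 5
  ρ[f/b](ρ[b/h](γ[h; MIN(g)→e](R))) → 5

== RESULT ==
f | e
1 | 7
2 | 9
3 | 8
6 | 3
9 | 5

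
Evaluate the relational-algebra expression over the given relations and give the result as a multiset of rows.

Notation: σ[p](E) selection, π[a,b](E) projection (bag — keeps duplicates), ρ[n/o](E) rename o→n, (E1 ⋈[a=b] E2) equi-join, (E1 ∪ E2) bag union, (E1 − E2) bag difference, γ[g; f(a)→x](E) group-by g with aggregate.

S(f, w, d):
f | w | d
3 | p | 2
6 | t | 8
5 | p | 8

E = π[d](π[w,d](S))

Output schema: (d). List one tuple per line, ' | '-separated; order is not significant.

Row counts bottom-up:
  S → 3
  π[w,d](S) → 3
  π[d](π[w,d](S)) → 3

== RESULT ==
d
2
8
8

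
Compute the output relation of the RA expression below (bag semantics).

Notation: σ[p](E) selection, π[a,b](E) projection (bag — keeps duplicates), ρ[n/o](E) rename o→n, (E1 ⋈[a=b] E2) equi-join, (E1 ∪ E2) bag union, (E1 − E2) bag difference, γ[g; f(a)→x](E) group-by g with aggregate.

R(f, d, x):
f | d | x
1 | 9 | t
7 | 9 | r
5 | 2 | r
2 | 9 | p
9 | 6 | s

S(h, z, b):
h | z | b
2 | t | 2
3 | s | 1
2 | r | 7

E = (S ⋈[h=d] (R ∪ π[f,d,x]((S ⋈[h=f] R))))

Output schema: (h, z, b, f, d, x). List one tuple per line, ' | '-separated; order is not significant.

Subexpression sizes:
  S → 3
  R → 5
  S → 3
  R → 5
  (S ⋈[h=f] R) → 2
  π[f,d,x]((S ⋈[h=f] R)) → 2
  (R ∪ π[f,d,x]((S ⋈[h=f] R))) → 7
  (S ⋈[h=d] (R ∪ π[f,d,x]((S ⋈[h=f] R)))) → 2

== RESULT ==
h | z | b | f | d | x
2 | r | 7 | 5 | 2 | r
2 | t | 2 | 5 | 2 | r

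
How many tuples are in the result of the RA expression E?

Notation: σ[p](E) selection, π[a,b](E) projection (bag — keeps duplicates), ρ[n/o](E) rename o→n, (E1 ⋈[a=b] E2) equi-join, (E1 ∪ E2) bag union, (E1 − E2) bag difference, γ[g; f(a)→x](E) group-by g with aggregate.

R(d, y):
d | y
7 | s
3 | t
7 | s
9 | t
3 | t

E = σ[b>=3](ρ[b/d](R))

Subexpression sizes:
  R → 5
  ρ[b/d](R) → 5
  σ[b>=3](ρ[b/d](R)) → 5

|E| = 5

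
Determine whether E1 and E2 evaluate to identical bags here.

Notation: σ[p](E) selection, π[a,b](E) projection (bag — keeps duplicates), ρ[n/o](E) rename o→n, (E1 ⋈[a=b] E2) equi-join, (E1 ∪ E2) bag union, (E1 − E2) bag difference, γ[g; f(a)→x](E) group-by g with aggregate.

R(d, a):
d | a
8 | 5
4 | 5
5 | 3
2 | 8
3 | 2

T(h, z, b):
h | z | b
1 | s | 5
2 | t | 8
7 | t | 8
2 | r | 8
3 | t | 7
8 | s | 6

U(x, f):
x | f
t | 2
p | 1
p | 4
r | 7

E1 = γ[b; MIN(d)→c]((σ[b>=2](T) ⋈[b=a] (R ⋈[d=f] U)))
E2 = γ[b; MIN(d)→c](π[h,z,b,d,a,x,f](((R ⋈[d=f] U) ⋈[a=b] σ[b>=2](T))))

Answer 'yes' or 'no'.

E1 per-node cardinality:
  T → 6
  σ[b>=2](T) → 6
  R → 5
  U → 4
  (R ⋈[d=f] U) → 2
  (σ[b>=2](T) ⋈[b=a] (R ⋈[d=f] U)) → 4
  γ[b; MIN(d)→c]((σ[b>=2](T) ⋈[b=a] (R ⋈[d=f] U))) → 2
E2 per-node cardinality:
  R → 5
  U → 4
  (R ⋈[d=f] U) → 2
  T → 6
  σ[b>=2](T) → 6
  ((R ⋈[d=f] U) ⋈[a=b] σ[b>=2](T)) → 4
  π[h,z,b,d,a,x,f](((R ⋈[d=f] U) ⋈[a=b] σ[b>=2](T))) → 4
  γ[b; MIN(d)→c](π[h,z,b,d,a,x,f](((R ⋈[d=f] U) ⋈[a=b] σ[b>=2](T)))) → 2

E1 and E2 produce the same multiset:
b | c
5 | 4
8 | 2

yes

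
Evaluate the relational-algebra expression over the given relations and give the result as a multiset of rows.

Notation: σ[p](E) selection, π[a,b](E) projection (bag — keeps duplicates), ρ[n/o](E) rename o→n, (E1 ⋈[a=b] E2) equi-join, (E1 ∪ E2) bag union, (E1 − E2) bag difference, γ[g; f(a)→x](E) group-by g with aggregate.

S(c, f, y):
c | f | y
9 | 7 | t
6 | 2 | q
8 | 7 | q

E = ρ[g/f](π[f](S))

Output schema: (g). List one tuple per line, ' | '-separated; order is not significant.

Row counts bottom-up:
  S → 3
  π[f](S) → 3
  ρ[g/f](π[f](S)) → 3

== RESULT ==
g
2
7
7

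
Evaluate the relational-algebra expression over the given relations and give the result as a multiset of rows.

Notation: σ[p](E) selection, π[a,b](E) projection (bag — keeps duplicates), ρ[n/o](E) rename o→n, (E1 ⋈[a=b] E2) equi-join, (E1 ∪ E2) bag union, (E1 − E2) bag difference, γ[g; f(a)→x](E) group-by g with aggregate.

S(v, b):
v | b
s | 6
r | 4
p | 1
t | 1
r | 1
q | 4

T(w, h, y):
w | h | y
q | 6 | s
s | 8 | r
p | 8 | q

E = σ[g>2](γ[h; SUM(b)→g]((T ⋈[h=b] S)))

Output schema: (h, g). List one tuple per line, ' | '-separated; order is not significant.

Per-node cardinality:
  T → 3
  S → 6
  (T ⋈[h=b] S) → 1
  γ[h; SUM(b)→g]((T ⋈[h=b] S)) → 1
  σ[g>2](γ[h; SUM(b)→g]((T ⋈[h=b] S))) → 1

== RESULT ==
h | g
6 | 6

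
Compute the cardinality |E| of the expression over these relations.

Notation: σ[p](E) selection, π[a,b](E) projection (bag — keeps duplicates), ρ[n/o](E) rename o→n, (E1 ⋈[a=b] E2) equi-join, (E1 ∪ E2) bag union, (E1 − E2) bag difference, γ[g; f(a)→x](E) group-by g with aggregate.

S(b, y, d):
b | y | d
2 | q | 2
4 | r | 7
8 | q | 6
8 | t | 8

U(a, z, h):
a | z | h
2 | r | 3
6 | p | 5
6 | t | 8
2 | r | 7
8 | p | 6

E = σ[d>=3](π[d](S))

Subexpression sizes:
  S → 4
  π[d](S) → 4
  σ[d>=3](π[d](S)) → 3

|E| = 3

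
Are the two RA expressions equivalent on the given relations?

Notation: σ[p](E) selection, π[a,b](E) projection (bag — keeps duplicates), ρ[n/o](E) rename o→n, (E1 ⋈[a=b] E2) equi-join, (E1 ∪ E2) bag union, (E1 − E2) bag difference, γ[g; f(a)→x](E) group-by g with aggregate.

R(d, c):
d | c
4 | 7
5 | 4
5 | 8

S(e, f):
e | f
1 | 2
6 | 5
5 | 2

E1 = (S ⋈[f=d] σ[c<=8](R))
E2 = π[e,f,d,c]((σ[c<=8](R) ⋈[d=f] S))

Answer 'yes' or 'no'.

E1 row counts bottom-up:
  S → 3
  R → 3
  σ[c<=8](R) → 3
  (S ⋈[f=d] σ[c<=8](R)) → 2
E2 row counts bottom-up:
  R → 3
  σ[c<=8](R) → 3
  S → 3
  (σ[c<=8](R) ⋈[d=f] S) → 2
  π[e,f,d,c]((σ[c<=8](R) ⋈[d=f] S)) → 2

E1 and E2 produce the same multiset:
e | f | d | c
6 | 5 | 5 | 4
6 | 5 | 5 | 8

yes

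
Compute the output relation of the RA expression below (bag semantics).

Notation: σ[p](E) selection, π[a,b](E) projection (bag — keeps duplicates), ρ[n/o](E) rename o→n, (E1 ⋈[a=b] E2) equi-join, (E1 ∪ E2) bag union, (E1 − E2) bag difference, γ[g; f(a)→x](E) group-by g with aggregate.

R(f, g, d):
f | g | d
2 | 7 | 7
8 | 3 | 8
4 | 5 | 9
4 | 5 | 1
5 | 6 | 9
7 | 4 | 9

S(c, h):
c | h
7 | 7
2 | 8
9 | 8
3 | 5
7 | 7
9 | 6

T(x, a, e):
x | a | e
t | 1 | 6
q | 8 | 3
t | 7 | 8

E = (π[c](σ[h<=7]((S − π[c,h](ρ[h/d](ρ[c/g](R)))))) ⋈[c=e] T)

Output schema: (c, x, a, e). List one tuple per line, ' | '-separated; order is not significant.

Row counts bottom-up:
  S → 6
  R → 6
  ρ[c/g](R) → 6
  ρ[h/d](ρ[c/g](R)) → 6
  π[c,h](ρ[h/d](ρ[c/g](R))) → 6
  (S − π[c,h](ρ[h/d](ρ[c/g](R)))) → 5
  σ[h<=7]((S − π[c,h](ρ[h/d](ρ[c/g](R))))) → 3
  π[c](σ[h<=7]((S − π[c,h](ρ[h/d](ρ[c/g](R)))))) → 3
  T → 3
  (π[c](σ[h<=7]((S − π[c,h](ρ[h/d](ρ[c/g](R)))))) ⋈[c=e] T) → 1

== RESULT ==
c | x | a | e
3 | q | 8 | 3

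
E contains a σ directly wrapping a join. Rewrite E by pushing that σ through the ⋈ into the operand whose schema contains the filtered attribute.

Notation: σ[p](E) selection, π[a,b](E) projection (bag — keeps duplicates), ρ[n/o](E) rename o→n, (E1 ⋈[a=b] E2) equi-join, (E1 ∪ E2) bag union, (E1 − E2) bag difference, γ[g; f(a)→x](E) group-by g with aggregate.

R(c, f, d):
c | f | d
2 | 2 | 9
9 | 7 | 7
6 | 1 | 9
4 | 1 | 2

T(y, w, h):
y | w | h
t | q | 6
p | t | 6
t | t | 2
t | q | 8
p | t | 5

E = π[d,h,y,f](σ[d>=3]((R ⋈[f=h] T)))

σ filters on d, owned by the left side.
E' = π[d,h,y,f]((σ[d>=3](R) ⋈[f=h] T))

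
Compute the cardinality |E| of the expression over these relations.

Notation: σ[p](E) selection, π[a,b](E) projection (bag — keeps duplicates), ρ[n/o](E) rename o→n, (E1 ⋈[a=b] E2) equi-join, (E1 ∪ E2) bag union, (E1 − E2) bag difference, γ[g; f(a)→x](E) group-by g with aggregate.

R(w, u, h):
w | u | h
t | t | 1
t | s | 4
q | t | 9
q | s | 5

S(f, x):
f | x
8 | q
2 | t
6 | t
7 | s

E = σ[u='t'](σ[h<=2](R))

Subexpression sizes:
  R → 4
  σ[h<=2](R) → 1
  σ[u='t'](σ[h<=2](R)) → 1

|E| = 1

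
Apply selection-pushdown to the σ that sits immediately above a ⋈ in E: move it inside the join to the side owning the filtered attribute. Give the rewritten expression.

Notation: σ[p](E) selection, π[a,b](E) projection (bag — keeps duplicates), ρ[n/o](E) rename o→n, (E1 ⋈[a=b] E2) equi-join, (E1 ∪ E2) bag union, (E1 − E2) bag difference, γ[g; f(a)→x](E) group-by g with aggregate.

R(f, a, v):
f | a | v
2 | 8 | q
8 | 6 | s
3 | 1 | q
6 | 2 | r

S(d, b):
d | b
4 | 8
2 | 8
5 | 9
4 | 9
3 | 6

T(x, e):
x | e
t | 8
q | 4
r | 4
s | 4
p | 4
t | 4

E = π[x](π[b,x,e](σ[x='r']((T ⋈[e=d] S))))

σ filters on x, owned by the left side.
E' = π[x](π[b,x,e]((σ[x='r'](T) ⋈[e=d] S)))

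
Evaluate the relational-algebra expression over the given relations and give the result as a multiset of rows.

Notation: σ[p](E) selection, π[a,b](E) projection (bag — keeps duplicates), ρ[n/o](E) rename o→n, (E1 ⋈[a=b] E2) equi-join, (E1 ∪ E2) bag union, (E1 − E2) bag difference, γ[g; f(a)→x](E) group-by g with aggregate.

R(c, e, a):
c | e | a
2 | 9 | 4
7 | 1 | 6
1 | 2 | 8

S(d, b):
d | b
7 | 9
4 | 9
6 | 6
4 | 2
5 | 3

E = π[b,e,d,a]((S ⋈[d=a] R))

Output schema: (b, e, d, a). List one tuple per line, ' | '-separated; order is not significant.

Stepwise |·|:
  S → 5
  R → 3
  (S ⋈[d=a] R) → 3
  π[b,e,d,a]((S ⋈[d=a] R)) → 3

== RESULT ==
b | e | d | a
2 | 9 | 4 | 4
6 | 1 | 6 | 6
9 | 9 | 4 | 4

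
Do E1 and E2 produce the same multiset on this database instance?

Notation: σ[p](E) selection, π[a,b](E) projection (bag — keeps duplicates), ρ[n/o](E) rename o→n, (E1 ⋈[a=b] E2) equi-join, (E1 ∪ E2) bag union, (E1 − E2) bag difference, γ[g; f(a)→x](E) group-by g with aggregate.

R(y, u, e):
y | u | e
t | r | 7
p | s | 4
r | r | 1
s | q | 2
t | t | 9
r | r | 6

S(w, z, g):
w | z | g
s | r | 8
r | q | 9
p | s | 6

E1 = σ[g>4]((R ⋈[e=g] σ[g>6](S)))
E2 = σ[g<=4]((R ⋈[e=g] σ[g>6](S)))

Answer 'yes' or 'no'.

E1 per-node cardinality:
  R → 6
  S → 3
  σ[g>6](S) → 2
  (R ⋈[e=g] σ[g>6](S)) → 1
  σ[g>4]((R ⋈[e=g] σ[g>6](S))) → 1
E2 per-node cardinality:
  R → 6
  S → 3
  σ[g>6](S) → 2
  (R ⋈[e=g] σ[g>6](S)) → 1
  σ[g<=4]((R ⋈[e=g] σ[g>6](S))) → 0

E1 result:
y | u | e | w | z | g
t | t | 9 | r | q | 9
E2 result:
y | u | e | w | z | g
(0 rows)
Witness: ('t', 't', 9, 'r', 'q', 9) appears 1× in E1 but 0× in E2.

no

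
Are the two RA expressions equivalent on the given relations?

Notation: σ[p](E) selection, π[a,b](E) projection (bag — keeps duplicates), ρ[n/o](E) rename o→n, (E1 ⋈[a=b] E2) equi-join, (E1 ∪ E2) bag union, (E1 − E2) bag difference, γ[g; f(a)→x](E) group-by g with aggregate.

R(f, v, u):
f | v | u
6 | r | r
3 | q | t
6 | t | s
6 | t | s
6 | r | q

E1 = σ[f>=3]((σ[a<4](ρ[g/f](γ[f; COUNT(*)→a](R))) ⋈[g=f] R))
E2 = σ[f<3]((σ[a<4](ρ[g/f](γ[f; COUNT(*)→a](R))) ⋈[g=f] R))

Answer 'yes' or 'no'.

E1 subexpression sizes:
  R → 5
  γ[f; COUNT(*)→a](R) → 2
  ρ[g/f](γ[f; COUNT(*)→a](R)) → 2
  σ[a<4](ρ[g/f](γ[f; COUNT(*)→a](R))) → 1
  R → 5
  (σ[a<4](ρ[g/f](γ[f; COUNT(*)→a](R))) ⋈[g=f] R) → 1
  σ[f>=3]((σ[a<4](ρ[g/f](γ[f; COUNT(*)→a](R))) ⋈[g=f] R)) → 1
E2 subexpression sizes:
  R → 5
  γ[f; COUNT(*)→a](R) → 2
  ρ[g/f](γ[f; COUNT(*)→a](R)) → 2
  σ[a<4](ρ[g/f](γ[f; COUNT(*)→a](R))) → 1
  R → 5
  (σ[a<4](ρ[g/f](γ[f; COUNT(*)→a](R))) ⋈[g=f] R) → 1
  σ[f<3]((σ[a<4](ρ[g/f](γ[f; COUNT(*)→a](R))) ⋈[g=f] R)) → 0

E1 result:
g | a | f | v | u
3 | 1 | 3 | q | t
E2 result:
g | a | f | v | u
(0 rows)
Witness: (3, 1, 3, 'q', 't') appears 1× in E1 but 0× in E2.

no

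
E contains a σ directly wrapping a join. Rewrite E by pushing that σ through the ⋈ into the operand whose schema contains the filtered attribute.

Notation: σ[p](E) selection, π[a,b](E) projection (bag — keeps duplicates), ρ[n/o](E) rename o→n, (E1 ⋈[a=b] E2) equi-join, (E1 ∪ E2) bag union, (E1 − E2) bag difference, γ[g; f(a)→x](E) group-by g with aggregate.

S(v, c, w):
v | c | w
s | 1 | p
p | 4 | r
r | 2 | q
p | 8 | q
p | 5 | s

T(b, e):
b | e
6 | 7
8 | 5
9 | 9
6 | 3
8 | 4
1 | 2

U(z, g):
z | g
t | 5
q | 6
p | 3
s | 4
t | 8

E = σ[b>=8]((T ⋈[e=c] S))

σ filters on b, owned by the left side.
E' = (σ[b>=8](T) ⋈[e=c] S)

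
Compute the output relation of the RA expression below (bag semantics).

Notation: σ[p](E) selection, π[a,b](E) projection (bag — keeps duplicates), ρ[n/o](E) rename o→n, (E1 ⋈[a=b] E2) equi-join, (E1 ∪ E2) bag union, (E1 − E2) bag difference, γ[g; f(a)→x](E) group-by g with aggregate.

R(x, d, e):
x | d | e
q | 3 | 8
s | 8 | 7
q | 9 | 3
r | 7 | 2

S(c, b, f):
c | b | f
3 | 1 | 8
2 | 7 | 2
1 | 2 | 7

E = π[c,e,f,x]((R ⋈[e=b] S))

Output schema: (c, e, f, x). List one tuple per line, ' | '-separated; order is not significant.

Stepwise |·|:
  R → 4
  S → 3
  (R ⋈[e=b] S) → 2
  π[c,e,f,x]((R ⋈[e=b] S)) → 2

== RESULT ==
c | e | f | x
1 | 2 | 7 | r
2 | 7 | 2 | s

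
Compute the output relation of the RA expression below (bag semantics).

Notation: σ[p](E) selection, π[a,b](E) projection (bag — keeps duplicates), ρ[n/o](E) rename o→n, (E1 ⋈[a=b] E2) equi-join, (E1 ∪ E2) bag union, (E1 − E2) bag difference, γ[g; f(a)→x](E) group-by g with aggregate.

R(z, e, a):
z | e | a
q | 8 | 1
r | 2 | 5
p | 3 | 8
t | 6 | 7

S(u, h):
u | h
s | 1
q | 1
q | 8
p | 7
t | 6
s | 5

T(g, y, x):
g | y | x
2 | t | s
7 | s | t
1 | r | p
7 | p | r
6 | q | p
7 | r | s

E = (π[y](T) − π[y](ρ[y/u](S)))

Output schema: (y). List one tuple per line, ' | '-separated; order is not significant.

Row counts bottom-up:
  T → 6
  π[y](T) → 6
  S → 6
  ρ[y/u](S) → 6
  π[y](ρ[y/u](S)) → 6
  (π[y](T) − π[y](ρ[y/u](S))) → 2

== RESULT ==
y
r
r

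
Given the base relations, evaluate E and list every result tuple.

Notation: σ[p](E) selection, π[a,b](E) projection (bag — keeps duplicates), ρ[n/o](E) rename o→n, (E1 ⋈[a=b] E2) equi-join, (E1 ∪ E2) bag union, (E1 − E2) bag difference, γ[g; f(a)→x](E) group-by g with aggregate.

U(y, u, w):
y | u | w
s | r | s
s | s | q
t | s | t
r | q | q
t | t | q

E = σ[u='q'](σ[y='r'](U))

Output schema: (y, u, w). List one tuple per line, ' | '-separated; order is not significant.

Row counts bottom-up:
  U → 5
  σ[y='r'](U) → 1
  σ[u='q'](σ[y='r'](U)) → 1

== RESULT ==
y | u | w
r | q | q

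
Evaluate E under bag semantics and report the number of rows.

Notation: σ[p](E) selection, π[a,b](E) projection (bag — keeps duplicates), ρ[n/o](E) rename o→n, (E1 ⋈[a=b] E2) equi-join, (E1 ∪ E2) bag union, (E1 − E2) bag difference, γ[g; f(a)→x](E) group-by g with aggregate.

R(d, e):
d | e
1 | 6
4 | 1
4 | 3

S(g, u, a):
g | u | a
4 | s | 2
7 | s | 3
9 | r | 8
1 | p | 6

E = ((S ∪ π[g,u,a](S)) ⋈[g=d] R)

Stepwise |·|:
  S → 4
  S → 4
  π[g,u,a](S) → 4
  (S ∪ π[g,u,a](S)) → 8
  R → 3
  ((S ∪ π[g,u,a](S)) ⋈[g=d] R) → 6

|E| = 6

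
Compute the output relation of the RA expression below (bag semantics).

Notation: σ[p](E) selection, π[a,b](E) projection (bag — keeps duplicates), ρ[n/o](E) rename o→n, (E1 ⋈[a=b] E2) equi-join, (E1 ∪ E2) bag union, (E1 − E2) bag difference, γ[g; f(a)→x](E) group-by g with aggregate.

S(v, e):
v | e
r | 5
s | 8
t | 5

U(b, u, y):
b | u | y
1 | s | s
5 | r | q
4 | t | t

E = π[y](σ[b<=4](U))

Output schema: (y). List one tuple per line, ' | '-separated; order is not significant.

Per-node cardinality:
  U → 3
  σ[b<=4](U) → 2
  π[y](σ[b<=4](U)) → 2

== RESULT ==
y
s
t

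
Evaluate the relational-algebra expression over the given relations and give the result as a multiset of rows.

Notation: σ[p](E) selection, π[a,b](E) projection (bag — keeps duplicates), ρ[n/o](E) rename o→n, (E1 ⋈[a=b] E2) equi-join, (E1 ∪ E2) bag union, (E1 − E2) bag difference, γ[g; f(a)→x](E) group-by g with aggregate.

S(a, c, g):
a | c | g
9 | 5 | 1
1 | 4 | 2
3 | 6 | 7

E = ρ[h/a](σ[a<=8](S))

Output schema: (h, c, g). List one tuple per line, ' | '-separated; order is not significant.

Per-node cardinality:
  S → 3
  σ[a<=8](S) → 2
  ρ[h/a](σ[a<=8](S)) → 2

== RESULT ==
h | c | g
1 | 4 | 2
3 | 6 | 7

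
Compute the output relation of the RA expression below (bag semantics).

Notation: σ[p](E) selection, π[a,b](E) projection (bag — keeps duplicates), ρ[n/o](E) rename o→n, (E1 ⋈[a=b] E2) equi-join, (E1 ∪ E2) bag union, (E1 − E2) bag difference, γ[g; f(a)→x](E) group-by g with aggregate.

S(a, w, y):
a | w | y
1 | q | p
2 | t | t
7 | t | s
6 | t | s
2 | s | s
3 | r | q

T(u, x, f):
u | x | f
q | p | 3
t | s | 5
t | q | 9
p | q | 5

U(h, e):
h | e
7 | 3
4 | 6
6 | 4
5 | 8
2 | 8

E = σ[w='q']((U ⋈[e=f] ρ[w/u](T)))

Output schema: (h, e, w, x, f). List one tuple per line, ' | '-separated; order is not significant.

Stepwise |·|:
  U → 5
  T → 4
  ρ[w/u](T) → 4
  (U ⋈[e=f] ρ[w/u](T)) → 1
  σ[w='q']((U ⋈[e=f] ρ[w/u](T))) → 1

== RESULT ==
h | e | w | x | f
7 | 3 | q | p | 3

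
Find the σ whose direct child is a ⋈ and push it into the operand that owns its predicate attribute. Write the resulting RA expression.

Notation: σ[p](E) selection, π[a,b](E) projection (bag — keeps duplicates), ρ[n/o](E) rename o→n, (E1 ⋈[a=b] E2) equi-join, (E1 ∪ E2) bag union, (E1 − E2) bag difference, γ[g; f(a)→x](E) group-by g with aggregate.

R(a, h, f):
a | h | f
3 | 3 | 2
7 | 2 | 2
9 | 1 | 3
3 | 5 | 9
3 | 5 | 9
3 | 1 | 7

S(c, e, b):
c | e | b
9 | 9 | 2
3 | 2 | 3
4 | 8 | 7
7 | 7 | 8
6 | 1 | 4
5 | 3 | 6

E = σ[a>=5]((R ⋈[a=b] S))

σ filters on a, owned by the left side.
E' = (σ[a>=5](R) ⋈[a=b] S)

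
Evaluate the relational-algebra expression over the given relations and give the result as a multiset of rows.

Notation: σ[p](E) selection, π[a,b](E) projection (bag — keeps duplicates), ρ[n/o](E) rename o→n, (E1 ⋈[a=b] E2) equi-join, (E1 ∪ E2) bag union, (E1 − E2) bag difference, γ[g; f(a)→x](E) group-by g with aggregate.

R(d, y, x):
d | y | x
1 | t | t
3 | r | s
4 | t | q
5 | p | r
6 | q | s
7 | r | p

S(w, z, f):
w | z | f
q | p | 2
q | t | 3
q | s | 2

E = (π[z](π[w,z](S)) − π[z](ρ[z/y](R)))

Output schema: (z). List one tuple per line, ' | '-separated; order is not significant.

Per-node cardinality:
  S → 3
  π[w,z](S) → 3
  π[z](π[w,z](S)) → 3
  R → 6
  ρ[z/y](R) → 6
  π[z](ρ[z/y](R)) → 6
  (π[z](π[w,z](S)) − π[z](ρ[z/y](R))) → 1

== RESULT ==
z
s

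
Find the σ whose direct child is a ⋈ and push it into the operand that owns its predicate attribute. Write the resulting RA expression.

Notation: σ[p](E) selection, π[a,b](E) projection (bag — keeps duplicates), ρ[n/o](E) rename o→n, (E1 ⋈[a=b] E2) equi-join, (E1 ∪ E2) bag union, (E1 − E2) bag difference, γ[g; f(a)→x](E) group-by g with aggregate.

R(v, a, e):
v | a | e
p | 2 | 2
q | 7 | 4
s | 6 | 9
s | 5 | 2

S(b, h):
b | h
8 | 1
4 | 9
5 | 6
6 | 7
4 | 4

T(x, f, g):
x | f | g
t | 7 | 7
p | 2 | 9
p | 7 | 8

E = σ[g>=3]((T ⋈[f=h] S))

σ filters on g, owned by the left side.
E' = (σ[g>=3](T) ⋈[f=h] S)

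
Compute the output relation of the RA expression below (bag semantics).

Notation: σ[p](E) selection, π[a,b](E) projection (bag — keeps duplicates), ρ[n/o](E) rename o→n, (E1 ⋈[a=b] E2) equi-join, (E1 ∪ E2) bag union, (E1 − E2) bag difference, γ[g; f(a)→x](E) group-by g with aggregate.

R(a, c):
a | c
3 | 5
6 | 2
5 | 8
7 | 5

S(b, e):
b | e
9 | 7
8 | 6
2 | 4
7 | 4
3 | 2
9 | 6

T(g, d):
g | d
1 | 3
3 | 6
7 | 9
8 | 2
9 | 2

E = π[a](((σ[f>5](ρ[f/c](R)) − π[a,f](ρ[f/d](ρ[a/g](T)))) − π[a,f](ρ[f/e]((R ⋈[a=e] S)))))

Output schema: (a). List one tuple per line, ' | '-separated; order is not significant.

Per-node cardinality:
  R → 4
  ρ[f/c](R) → 4
  σ[f>5](ρ[f/c](R)) → 1
  T → 5
  ρ[a/g](T) → 5
  ρ[f/d](ρ[a/g](T)) → 5
  π[a,f](ρ[f/d](ρ[a/g](T))) → 5
  (σ[f>5](ρ[f/c](R)) − π[a,f](ρ[f/d](ρ[a/g](T)))) → 1
  R → 4
  S → 6
  (R ⋈[a=e] S) → 3
  ρ[f/e]((R ⋈[a=e] S)) → 3
  π[a,f](ρ[f/e]((R ⋈[a=e] S))) → 3
  ((σ[f>5](ρ[f/c](R)) − π[a,f](ρ[f/d](ρ[a/g](T)))) − π[a,f](ρ[f/e]((R ⋈[a=e] S)))) → 1
  π[a](((σ[f>5](ρ[f/c](R)) − π[a,f](ρ[f/d](ρ[a/g](T)))) − π[a,f](ρ[f/e]((R ⋈[a=e] S))))) → 1

== RESULT ==
a
5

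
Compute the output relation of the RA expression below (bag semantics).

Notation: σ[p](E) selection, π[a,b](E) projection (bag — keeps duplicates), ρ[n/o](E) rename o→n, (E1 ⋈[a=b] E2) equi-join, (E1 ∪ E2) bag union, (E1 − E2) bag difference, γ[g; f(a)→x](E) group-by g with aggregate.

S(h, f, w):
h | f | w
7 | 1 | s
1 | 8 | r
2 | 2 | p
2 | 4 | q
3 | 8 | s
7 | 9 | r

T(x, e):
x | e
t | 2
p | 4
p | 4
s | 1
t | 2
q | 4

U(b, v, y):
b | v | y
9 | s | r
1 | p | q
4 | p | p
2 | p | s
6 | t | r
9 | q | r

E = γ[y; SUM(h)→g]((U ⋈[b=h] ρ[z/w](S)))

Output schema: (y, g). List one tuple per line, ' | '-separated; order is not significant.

Per-node cardinality:
  U → 6
  S → 6
  ρ[z/w](S) → 6
  (U ⋈[b=h] ρ[z/w](S)) → 3
  γ[y; SUM(h)→g]((U ⋈[b=h] ρ[z/w](S))) → 2

== RESULT ==
y | g
q | 1
s | 4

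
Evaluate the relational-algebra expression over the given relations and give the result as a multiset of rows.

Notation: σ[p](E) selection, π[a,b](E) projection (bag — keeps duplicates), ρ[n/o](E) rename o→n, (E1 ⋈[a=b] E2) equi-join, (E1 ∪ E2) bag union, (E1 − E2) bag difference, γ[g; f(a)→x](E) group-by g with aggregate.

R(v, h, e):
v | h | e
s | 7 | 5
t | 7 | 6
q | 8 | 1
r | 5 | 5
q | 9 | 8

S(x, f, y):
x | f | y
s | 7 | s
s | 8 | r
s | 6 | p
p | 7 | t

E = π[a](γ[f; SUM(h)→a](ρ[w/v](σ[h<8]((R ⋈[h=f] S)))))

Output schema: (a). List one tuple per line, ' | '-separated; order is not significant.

Per-node cardinality:
  R → 5
  S → 4
  (R ⋈[h=f] S) → 5
  σ[h<8]((R ⋈[h=f] S)) → 4
  ρ[w/v](σ[h<8]((R ⋈[h=f] S))) → 4
  γ[f; SUM(h)→a](ρ[w/v](σ[h<8]((R ⋈[h=f] S)))) → 1
  π[a](γ[f; SUM(h)→a](ρ[w/v](σ[h<8]((R ⋈[h=f] S))))) → 1

== RESULT ==
a
28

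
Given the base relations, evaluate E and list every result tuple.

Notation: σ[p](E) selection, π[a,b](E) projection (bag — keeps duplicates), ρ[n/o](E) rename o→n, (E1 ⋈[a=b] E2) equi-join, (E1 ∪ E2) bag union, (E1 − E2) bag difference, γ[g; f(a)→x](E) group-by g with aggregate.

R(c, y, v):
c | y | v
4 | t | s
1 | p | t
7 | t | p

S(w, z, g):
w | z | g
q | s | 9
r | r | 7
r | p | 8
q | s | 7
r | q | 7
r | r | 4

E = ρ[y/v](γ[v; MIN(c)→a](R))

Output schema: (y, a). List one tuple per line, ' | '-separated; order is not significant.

Per-node cardinality:
  R → 3
  γ[v; MIN(c)→a](R) → 3
  ρ[y/v](γ[v; MIN(c)→a](R)) → 3

== RESULT ==
y | a
p | 7
s | 4
t | 1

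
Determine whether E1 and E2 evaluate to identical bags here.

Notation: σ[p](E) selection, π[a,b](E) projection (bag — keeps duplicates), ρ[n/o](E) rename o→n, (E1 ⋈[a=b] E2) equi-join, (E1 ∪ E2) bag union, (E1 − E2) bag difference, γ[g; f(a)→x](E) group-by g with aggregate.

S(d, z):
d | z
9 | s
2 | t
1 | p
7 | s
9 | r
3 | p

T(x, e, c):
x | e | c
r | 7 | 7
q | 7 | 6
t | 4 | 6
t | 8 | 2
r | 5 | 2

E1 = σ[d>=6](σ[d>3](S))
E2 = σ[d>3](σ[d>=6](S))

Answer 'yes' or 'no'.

E1 row counts bottom-up:
  S → 6
  σ[d>3](S) → 3
  σ[d>=6](σ[d>3](S)) → 3
E2 row counts bottom-up:
  S → 6
  σ[d>=6](S) → 3
  σ[d>3](σ[d>=6](S)) → 3

E1 and E2 produce the same multiset:
d | z
7 | s
9 | r
9 | s

yes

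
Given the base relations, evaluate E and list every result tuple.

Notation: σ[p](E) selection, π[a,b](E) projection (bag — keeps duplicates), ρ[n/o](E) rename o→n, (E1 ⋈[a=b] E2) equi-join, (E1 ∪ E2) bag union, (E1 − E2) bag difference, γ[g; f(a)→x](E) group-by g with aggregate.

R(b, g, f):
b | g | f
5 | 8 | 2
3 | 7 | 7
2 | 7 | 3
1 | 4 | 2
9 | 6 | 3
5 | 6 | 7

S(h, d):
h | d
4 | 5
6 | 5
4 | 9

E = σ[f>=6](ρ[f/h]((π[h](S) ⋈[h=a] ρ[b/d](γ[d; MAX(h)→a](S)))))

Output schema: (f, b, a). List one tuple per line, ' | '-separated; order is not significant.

Subexpression sizes:
  S → 3
  π[h](S) → 3
  S → 3
  γ[d; MAX(h)→a](S) → 2
  ρ[b/d](γ[d; MAX(h)→a](S)) → 2
  (π[h](S) ⋈[h=a] ρ[b/d](γ[d; MAX(h)→a](S))) → 3
  ρ[f/h]((π[h](S) ⋈[h=a] ρ[b/d](γ[d; MAX(h)→a](S)))) → 3
  σ[f>=6](ρ[f/h]((π[h](S) ⋈[h=a] ρ[b/d](γ[d; MAX(h)→a](S))))) → 1

== RESULT ==
f | b | a
6 | 5 | 6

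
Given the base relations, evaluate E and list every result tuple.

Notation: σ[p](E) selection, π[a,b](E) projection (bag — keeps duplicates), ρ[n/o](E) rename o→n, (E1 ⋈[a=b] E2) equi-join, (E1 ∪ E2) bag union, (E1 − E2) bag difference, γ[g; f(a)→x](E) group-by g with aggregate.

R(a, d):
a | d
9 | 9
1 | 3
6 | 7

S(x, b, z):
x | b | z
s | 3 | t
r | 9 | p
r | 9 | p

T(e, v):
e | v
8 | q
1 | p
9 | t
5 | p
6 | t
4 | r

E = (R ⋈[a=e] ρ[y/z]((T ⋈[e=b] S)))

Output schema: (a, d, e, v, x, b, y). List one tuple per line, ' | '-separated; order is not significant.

Subexpression sizes:
  R → 3
  T → 6
  S → 3
  (T ⋈[e=b] S) → 2
  ρ[y/z]((T ⋈[e=b] S)) → 2
  (R ⋈[a=e] ρ[y/z]((T ⋈[e=b] S))) → 2

== RESULT ==
a | d | e | v | x | b | y
9 | 9 | 9 | t | r | 9 | p
9 | 9 | 9 | t | r | 9 | p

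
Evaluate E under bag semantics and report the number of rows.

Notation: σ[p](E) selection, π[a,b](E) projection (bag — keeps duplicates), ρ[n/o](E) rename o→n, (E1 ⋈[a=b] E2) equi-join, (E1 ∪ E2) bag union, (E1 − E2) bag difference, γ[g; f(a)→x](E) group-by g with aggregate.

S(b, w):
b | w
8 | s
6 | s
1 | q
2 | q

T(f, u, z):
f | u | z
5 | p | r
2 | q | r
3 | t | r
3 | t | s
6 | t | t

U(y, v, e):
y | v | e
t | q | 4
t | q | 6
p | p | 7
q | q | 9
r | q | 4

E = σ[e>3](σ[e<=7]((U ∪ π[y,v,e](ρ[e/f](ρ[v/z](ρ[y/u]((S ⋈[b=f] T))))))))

Row counts bottom-up:
  U → 5
  S → 4
  T → 5
  (S ⋈[b=f] T) → 2
  ρ[y/u]((S ⋈[b=f] T)) → 2
  ρ[v/z](ρ[y/u]((S ⋈[b=f] T))) → 2
  ρ[e/f](ρ[v/z](ρ[y/u]((S ⋈[b=f] T)))) → 2
  π[y,v,e](ρ[e/f](ρ[v/z](ρ[y/u]((S ⋈[b=f] T))))) → 2
  (U ∪ π[y,v,e](ρ[e/f](ρ[v/z](ρ[y/u]((S ⋈[b=f] T)))))) → 7
  σ[e<=7]((U ∪ π[y,v,e](ρ[e/f](ρ[v/z](ρ[y/u]((S ⋈[b=f] T))))))) → 6
  σ[e>3](σ[e<=7]((U ∪ π[y,v,e](ρ[e/f](ρ[v/z](ρ[y/u]((S ⋈[b=f] T)))))))) → 5

|E| = 5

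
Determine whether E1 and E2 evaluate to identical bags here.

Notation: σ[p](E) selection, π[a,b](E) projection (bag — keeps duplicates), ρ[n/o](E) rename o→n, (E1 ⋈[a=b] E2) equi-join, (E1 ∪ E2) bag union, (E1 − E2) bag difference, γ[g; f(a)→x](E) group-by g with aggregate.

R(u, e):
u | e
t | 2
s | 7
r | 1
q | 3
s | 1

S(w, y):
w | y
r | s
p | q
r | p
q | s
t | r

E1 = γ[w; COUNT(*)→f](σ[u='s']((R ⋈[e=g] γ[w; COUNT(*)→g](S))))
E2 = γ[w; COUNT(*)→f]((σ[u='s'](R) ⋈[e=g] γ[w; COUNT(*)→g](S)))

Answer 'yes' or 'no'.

E1 stepwise |·|:
  R → 5
  S → 5
  γ[w; COUNT(*)→g](S) → 4
  (R ⋈[e=g] γ[w; COUNT(*)→g](S)) → 7
  σ[u='s']((R ⋈[e=g] γ[w; COUNT(*)→g](S))) → 3
  γ[w; COUNT(*)→f](σ[u='s']((R ⋈[e=g] γ[w; COUNT(*)→g](S)))) → 3
E2 stepwise |·|:
  R → 5
  σ[u='s'](R) → 2
  S → 5
  γ[w; COUNT(*)→g](S) → 4
  (σ[u='s'](R) ⋈[e=g] γ[w; COUNT(*)→g](S)) → 3
  γ[w; COUNT(*)→f]((σ[u='s'](R) ⋈[e=g] γ[w; COUNT(*)→g](S))) → 3

E1 and E2 produce the same multiset:
w | f
p | 1
q | 1
t | 1

yes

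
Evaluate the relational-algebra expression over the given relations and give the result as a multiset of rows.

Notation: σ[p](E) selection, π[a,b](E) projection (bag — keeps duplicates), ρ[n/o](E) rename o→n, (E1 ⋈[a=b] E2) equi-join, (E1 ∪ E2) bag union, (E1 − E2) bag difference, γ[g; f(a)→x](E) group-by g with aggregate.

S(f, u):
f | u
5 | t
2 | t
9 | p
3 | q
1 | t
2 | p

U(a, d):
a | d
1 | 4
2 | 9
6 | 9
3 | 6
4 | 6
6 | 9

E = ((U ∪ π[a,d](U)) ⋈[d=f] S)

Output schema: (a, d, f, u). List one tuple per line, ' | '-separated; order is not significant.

Row counts bottom-up:
  U → 6
  U → 6
  π[a,d](U) → 6
  (U ∪ π[a,d](U)) → 12
  S → 6
  ((U ∪ π[a,d](U)) ⋈[d=f] S) → 6

== RESULT ==
a | d | f | u
2 | 9 | 9 | p
2 | 9 | 9 | p
6 | 9 | 9 | p
6 | 9 | 9 | p
6 | 9 | 9 | p
6 | 9 | 9 | p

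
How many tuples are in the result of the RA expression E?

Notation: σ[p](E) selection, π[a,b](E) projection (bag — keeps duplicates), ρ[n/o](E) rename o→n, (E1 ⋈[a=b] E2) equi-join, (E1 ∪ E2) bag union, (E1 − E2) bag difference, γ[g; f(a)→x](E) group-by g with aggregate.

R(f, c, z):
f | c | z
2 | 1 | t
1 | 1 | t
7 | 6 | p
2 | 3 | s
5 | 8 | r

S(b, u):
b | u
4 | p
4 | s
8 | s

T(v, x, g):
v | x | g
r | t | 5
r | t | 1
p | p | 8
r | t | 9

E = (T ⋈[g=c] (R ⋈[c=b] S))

Stepwise |·|:
  T → 4
  R → 5
  S → 3
  (R ⋈[c=b] S) → 1
  (T ⋈[g=c] (R ⋈[c=b] S)) → 1

|E| = 1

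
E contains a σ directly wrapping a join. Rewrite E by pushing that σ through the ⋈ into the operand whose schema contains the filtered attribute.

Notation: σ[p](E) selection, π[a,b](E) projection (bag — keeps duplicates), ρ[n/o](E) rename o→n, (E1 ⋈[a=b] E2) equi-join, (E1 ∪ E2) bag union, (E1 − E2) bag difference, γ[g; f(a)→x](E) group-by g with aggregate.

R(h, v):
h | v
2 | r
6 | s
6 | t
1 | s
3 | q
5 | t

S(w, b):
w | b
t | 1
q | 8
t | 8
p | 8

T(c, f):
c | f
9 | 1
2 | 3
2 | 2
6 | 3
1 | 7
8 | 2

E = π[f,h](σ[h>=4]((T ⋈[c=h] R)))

σ filters on h, owned by the right side.
E' = π[f,h]((T ⋈[c=h] σ[h>=4](R)))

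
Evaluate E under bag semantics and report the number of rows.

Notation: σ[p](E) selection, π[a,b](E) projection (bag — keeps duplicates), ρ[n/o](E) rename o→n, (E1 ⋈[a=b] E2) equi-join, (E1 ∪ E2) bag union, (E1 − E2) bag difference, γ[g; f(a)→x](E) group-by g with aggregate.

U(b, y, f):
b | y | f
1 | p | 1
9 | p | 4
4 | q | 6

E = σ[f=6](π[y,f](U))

Row counts bottom-up:
  U → 3
  π[y,f](U) → 3
  σ[f=6](π[y,f](U)) → 1

|E| = 1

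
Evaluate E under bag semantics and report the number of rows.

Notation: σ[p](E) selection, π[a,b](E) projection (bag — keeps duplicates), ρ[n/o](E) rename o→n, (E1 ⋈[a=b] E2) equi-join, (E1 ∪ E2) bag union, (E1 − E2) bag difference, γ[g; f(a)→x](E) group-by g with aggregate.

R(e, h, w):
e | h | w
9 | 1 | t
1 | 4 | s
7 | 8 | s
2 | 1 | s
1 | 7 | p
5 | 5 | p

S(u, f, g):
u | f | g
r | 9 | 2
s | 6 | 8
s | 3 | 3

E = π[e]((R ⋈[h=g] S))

Stepwise |·|:
  R → 6
  S → 3
  (R ⋈[h=g] S) → 1
  π[e]((R ⋈[h=g] S)) → 1

|E| = 1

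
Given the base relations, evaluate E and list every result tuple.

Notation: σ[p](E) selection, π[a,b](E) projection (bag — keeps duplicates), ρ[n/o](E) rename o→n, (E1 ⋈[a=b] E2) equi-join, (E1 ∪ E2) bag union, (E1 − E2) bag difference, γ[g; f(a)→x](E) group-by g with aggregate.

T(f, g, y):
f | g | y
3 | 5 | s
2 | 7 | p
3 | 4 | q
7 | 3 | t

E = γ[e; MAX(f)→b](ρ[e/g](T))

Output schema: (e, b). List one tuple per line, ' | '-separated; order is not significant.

Subexpression sizes:
  T → 4
  ρ[e/g](T) → 4
  γ[e; MAX(f)→b](ρ[e/g](T)) → 4

== RESULT ==
e | b
3 | 7
4 | 3
5 | 3
7 | 2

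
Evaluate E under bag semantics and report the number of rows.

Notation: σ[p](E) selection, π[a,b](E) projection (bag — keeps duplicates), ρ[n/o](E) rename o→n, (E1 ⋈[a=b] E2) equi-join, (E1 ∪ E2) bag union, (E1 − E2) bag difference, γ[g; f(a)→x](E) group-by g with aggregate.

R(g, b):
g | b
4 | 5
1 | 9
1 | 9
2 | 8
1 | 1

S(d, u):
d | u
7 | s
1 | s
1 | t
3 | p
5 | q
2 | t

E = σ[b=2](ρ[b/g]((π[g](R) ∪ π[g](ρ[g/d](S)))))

Per-node cardinality:
  R → 5
  π[g](R) → 5
  S → 6
  ρ[g/d](S) → 6
  π[g](ρ[g/d](S)) → 6
  (π[g](R) ∪ π[g](ρ[g/d](S))) → 11
  ρ[b/g]((π[g](R) ∪ π[g](ρ[g/d](S)))) → 11
  σ[b=2](ρ[b/g]((π[g](R) ∪ π[g](ρ[g/d](S))))) → 2

|E| = 2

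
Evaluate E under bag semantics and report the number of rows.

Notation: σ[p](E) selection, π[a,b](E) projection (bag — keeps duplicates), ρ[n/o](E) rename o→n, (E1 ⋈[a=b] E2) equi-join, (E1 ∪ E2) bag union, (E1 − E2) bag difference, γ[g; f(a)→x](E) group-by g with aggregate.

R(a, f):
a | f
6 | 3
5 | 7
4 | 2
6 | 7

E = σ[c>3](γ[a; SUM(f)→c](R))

Per-node cardinality:
  R → 4
  γ[a; SUM(f)→c](R) → 3
  σ[c>3](γ[a; SUM(f)→c](R)) → 2

|E| = 2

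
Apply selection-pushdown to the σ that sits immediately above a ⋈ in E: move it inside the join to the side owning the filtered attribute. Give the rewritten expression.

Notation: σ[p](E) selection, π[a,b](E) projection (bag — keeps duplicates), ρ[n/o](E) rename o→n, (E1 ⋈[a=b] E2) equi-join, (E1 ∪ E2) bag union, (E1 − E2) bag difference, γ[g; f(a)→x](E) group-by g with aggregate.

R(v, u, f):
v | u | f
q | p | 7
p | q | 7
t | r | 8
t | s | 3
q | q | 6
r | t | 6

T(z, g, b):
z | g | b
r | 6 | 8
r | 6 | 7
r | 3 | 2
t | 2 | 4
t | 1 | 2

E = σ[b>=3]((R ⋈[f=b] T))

σ filters on b, owned by the right side.
E' = (R ⋈[f=b] σ[b>=3](T))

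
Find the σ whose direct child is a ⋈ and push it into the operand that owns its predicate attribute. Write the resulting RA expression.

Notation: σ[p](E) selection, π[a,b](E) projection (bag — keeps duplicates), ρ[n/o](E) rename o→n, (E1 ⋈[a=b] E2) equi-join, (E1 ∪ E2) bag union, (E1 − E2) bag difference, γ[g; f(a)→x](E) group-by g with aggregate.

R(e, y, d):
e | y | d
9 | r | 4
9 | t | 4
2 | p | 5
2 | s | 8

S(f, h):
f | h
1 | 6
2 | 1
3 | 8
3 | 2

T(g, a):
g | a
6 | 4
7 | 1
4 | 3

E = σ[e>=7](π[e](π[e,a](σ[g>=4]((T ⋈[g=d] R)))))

σ filters on g, owned by the left side.
E' = σ[e>=7](π[e](π[e,a]((σ[g>=4](T) ⋈[g=d] R))))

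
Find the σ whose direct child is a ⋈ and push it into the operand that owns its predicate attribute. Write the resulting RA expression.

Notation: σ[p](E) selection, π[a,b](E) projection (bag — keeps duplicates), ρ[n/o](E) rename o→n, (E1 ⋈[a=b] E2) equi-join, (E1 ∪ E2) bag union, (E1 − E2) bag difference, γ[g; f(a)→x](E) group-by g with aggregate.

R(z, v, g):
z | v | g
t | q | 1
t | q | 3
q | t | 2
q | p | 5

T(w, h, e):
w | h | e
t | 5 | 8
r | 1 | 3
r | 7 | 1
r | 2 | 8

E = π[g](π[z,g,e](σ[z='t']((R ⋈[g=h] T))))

σ filters on z, owned by the left side.
E' = π[g](π[z,g,e]((σ[z='t'](R) ⋈[g=h] T)))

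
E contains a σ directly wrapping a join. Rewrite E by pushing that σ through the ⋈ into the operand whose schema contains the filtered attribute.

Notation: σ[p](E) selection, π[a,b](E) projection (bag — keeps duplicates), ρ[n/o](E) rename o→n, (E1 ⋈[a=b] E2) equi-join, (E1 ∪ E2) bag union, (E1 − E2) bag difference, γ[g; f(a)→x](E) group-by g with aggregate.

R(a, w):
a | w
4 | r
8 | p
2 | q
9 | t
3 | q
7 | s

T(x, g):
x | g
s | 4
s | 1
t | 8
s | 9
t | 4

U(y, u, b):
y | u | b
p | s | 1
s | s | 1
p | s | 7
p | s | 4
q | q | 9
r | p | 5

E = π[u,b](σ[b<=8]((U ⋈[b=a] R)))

σ filters on b, owned by the left side.
E' = π[u,b]((σ[b<=8](U) ⋈[b=a] R))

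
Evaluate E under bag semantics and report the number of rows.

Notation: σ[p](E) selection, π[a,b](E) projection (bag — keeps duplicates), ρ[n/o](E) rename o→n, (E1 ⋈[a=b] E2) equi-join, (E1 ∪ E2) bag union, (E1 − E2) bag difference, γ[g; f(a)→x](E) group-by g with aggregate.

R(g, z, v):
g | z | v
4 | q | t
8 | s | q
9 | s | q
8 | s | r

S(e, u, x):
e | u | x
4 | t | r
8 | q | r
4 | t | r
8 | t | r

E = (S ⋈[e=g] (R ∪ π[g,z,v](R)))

Row counts bottom-up:
  S → 4
  R → 4
  R → 4
  π[g,z,v](R) → 4
  (R ∪ π[g,z,v](R)) → 8
  (S ⋈[e=g] (R ∪ π[g,z,v](R))) → 12

|E| = 12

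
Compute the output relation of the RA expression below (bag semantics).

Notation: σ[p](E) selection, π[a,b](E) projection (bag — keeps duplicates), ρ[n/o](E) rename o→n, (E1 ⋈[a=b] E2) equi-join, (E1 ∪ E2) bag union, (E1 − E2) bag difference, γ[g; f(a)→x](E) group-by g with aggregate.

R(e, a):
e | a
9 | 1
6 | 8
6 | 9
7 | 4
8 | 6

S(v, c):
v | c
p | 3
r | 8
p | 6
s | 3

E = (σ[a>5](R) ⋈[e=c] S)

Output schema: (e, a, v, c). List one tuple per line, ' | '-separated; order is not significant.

Stepwise |·|:
  R → 5
  σ[a>5](R) → 3
  S → 4
  (σ[a>5](R) ⋈[e=c] S) → 3

== RESULT ==
e | a | v | c
6 | 8 | p | 6
6 | 9 | p | 6
8 | 6 | r | 8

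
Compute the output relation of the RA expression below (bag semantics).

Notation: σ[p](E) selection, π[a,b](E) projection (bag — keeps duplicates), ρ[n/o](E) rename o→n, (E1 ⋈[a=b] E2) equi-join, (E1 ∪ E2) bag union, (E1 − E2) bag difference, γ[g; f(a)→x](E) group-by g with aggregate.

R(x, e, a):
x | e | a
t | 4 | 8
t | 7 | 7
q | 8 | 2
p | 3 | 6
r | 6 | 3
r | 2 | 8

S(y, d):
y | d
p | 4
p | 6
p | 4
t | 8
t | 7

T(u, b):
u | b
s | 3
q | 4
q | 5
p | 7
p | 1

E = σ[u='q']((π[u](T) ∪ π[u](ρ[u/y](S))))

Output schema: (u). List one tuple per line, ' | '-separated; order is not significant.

Row counts bottom-up:
  T → 5
  π[u](T) → 5
  S → 5
  ρ[u/y](S) → 5
  π[u](ρ[u/y](S)) → 5
  (π[u](T) ∪ π[u](ρ[u/y](S))) → 10
  σ[u='q']((π[u](T) ∪ π[u](ρ[u/y](S)))) → 2

== RESULT ==
u
q
q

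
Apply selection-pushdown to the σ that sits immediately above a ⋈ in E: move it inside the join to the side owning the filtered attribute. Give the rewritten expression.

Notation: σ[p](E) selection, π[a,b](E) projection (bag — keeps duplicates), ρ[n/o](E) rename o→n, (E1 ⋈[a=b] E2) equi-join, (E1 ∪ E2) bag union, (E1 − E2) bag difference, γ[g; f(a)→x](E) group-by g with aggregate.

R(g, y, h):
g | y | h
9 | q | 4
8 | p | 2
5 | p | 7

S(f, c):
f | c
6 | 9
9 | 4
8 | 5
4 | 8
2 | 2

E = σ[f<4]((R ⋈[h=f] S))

σ filters on f, owned by the right side.
E' = (R ⋈[h=f] σ[f<4](S))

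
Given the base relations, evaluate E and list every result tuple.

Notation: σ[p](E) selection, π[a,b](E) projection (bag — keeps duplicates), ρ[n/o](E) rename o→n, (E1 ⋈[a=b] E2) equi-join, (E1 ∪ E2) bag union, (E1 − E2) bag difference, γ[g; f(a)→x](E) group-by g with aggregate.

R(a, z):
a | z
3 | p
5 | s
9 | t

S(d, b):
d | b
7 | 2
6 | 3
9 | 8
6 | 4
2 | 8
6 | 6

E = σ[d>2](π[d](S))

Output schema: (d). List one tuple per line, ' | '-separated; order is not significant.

Row counts bottom-up:
  S → 6
  π[d](S) → 6
  σ[d>2](π[d](S)) → 5

== RESULT ==
d
6
6
6
7
9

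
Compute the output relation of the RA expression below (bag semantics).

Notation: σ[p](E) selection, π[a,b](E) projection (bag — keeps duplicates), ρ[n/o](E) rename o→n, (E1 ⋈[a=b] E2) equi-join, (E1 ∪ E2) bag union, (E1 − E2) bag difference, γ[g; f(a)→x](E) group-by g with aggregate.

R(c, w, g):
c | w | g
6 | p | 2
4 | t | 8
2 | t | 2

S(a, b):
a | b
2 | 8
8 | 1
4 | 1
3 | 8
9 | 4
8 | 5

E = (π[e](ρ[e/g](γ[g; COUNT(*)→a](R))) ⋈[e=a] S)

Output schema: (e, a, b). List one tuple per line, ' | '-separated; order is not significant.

Per-node cardinality:
  R → 3
  γ[g; COUNT(*)→a](R) → 2
  ρ[e/g](γ[g; COUNT(*)→a](R)) → 2
  π[e](ρ[e/g](γ[g; COUNT(*)→a](R))) → 2
  S → 6
  (π[e](ρ[e/g](γ[g; COUNT(*)→a](R))) ⋈[e=a] S) → 3

== RESULT ==
e | a | b
2 | 2 | 8
8 | 8 | 1
8 | 8 | 5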